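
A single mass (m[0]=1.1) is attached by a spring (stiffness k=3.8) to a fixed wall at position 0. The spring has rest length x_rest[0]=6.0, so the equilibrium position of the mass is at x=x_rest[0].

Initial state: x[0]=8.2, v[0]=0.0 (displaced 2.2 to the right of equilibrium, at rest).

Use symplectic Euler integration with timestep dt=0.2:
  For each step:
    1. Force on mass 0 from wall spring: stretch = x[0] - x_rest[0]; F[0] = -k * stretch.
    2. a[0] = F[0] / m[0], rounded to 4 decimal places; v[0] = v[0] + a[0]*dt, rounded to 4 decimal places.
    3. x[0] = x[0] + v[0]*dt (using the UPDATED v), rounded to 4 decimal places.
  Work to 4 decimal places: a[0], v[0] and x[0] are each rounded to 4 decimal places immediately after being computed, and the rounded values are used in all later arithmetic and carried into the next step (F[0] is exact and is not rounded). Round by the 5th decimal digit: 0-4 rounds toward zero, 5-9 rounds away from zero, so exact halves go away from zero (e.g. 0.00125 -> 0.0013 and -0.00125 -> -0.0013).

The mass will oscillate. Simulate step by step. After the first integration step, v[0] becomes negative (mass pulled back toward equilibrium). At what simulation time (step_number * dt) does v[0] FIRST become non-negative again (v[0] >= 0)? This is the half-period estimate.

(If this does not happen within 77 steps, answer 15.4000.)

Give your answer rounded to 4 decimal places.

Answer: 1.8000

Derivation:
Step 0: x=[8.2000] v=[0.0000]
Step 1: x=[7.8960] v=[-1.5200]
Step 2: x=[7.3300] v=[-2.8300]
Step 3: x=[6.5802] v=[-3.7489]
Step 4: x=[5.7502] v=[-4.1498]
Step 5: x=[4.9548] v=[-3.9772]
Step 6: x=[4.3038] v=[-3.2551]
Step 7: x=[3.8872] v=[-2.0832]
Step 8: x=[3.7625] v=[-0.6234]
Step 9: x=[3.9470] v=[0.9225]
First v>=0 after going negative at step 9, time=1.8000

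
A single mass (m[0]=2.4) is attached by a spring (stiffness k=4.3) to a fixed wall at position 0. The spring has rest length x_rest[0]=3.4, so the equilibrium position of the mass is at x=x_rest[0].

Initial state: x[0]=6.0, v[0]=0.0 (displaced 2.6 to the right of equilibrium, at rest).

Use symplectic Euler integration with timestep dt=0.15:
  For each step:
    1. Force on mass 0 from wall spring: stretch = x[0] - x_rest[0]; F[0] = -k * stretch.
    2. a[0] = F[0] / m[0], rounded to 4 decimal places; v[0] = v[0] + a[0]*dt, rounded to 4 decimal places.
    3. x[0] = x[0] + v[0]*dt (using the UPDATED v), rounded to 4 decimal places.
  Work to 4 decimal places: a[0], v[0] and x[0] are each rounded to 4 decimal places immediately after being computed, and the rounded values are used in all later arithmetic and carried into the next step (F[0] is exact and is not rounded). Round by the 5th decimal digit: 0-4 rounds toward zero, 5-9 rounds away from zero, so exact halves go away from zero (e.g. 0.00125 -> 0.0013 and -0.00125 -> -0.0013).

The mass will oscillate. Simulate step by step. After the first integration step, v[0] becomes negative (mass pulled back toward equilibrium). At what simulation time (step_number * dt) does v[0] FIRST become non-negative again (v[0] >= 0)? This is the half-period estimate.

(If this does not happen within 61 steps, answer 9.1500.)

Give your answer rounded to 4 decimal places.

Answer: 2.4000

Derivation:
Step 0: x=[6.0000] v=[0.0000]
Step 1: x=[5.8952] v=[-0.6987]
Step 2: x=[5.6898] v=[-1.3693]
Step 3: x=[5.3921] v=[-1.9847]
Step 4: x=[5.0141] v=[-2.5201]
Step 5: x=[4.5710] v=[-2.9539]
Step 6: x=[4.0807] v=[-3.2686]
Step 7: x=[3.5630] v=[-3.4515]
Step 8: x=[3.0387] v=[-3.4953]
Step 9: x=[2.5290] v=[-3.3982]
Step 10: x=[2.0544] v=[-3.1641]
Step 11: x=[1.6340] v=[-2.8025]
Step 12: x=[1.2848] v=[-2.3279]
Step 13: x=[1.0209] v=[-1.7594]
Step 14: x=[0.8529] v=[-1.1200]
Step 15: x=[0.7876] v=[-0.4355]
Step 16: x=[0.8276] v=[0.2666]
First v>=0 after going negative at step 16, time=2.4000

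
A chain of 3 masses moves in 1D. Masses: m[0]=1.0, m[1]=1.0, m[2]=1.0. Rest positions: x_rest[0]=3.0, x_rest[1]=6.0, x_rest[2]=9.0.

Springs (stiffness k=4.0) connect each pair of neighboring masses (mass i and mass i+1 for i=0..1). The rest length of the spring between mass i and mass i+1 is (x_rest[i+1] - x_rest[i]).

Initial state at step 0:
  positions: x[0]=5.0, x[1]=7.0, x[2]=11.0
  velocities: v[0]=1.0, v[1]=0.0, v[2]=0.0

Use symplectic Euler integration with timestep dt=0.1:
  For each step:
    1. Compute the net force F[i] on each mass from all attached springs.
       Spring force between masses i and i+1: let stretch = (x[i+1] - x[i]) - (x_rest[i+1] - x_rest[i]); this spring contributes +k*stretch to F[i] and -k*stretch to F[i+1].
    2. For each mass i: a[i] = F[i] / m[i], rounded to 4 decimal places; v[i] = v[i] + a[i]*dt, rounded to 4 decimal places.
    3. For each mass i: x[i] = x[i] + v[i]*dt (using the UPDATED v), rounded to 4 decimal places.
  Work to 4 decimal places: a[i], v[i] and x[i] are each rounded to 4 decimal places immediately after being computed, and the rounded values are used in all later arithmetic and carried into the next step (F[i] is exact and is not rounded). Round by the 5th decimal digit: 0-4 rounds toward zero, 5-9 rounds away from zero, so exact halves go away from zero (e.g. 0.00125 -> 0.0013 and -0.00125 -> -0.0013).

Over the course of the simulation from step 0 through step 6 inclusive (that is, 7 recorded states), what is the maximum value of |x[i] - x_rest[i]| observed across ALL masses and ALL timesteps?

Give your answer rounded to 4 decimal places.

Answer: 2.2139

Derivation:
Step 0: x=[5.0000 7.0000 11.0000] v=[1.0000 0.0000 0.0000]
Step 1: x=[5.0600 7.0800 10.9600] v=[0.6000 0.8000 -0.4000]
Step 2: x=[5.0808 7.2344 10.8848] v=[0.2080 1.5440 -0.7520]
Step 3: x=[5.0677 7.4487 10.7836] v=[-0.1306 2.1427 -1.0122]
Step 4: x=[5.0299 7.7011 10.6690] v=[-0.3782 2.5243 -1.1462]
Step 5: x=[4.9789 7.9654 10.5557] v=[-0.5097 2.6430 -1.1334]
Step 6: x=[4.9274 8.2139 10.4588] v=[-0.5151 2.4845 -0.9695]
Max displacement = 2.2139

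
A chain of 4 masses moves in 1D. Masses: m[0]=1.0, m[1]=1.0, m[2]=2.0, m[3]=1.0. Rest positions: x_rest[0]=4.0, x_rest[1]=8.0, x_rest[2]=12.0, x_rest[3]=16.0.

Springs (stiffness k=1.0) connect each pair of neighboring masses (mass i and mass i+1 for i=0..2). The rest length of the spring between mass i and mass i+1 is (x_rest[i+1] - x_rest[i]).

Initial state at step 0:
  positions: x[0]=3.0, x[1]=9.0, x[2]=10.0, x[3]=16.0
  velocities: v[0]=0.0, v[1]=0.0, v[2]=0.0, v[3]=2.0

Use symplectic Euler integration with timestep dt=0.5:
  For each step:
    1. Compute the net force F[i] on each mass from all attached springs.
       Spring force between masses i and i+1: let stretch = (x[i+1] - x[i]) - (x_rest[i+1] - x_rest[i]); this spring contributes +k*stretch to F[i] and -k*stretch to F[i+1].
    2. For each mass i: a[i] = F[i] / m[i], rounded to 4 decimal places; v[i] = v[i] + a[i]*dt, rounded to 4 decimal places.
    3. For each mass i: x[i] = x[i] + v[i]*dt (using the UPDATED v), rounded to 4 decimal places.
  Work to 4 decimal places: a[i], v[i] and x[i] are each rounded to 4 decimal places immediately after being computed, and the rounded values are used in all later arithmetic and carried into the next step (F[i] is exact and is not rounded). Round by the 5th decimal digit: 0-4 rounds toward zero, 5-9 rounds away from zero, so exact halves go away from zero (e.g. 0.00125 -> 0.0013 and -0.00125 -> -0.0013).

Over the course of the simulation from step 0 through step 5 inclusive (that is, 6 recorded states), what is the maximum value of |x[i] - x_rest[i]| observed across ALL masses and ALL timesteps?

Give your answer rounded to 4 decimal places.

Answer: 2.5937

Derivation:
Step 0: x=[3.0000 9.0000 10.0000 16.0000] v=[0.0000 0.0000 0.0000 2.0000]
Step 1: x=[3.5000 7.7500 10.6250 16.5000] v=[1.0000 -2.5000 1.2500 1.0000]
Step 2: x=[4.0625 6.1563 11.6250 16.5313] v=[1.1250 -3.1875 2.0000 0.0625]
Step 3: x=[4.1485 5.4063 12.5547 16.3360] v=[0.1719 -1.5001 1.8594 -0.3907]
Step 4: x=[3.5489 6.1289 13.0635 16.1953] v=[-1.1992 1.4452 1.0176 -0.2814]
Step 5: x=[2.5943 7.9402 13.0970 16.2717] v=[-1.9092 3.6225 0.0669 0.1527]
Max displacement = 2.5937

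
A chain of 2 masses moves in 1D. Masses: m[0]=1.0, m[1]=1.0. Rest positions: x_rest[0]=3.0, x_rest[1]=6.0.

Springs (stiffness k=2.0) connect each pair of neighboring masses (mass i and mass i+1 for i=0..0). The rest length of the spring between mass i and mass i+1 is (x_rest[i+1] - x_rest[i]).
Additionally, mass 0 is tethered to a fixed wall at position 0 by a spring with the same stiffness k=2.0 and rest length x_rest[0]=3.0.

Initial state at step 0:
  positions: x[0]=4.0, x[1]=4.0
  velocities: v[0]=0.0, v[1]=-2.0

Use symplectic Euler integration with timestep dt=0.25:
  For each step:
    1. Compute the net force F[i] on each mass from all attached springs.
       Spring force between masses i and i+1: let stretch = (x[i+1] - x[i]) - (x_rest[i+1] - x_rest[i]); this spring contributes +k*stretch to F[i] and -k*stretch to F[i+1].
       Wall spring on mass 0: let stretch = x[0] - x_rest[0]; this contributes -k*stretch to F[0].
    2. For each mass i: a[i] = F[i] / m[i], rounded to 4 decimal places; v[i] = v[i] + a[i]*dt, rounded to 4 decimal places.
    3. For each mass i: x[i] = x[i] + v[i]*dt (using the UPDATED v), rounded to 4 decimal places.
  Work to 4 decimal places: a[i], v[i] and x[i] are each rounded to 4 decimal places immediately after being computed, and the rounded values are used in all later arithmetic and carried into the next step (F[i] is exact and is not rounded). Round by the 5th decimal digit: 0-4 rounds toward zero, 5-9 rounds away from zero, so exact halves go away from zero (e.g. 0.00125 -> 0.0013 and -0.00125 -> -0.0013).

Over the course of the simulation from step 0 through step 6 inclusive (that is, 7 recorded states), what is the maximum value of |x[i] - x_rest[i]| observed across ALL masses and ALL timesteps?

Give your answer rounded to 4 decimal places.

Step 0: x=[4.0000 4.0000] v=[0.0000 -2.0000]
Step 1: x=[3.5000 3.8750] v=[-2.0000 -0.5000]
Step 2: x=[2.6094 4.0781] v=[-3.5625 0.8125]
Step 3: x=[1.5762 4.4727] v=[-4.1329 1.5782]
Step 4: x=[0.7080 4.8802] v=[-3.4728 1.6300]
Step 5: x=[0.2728 5.1412] v=[-1.7407 1.0439]
Step 6: x=[0.4121 5.1686] v=[0.5571 0.1097]
Max displacement = 2.7272

Answer: 2.7272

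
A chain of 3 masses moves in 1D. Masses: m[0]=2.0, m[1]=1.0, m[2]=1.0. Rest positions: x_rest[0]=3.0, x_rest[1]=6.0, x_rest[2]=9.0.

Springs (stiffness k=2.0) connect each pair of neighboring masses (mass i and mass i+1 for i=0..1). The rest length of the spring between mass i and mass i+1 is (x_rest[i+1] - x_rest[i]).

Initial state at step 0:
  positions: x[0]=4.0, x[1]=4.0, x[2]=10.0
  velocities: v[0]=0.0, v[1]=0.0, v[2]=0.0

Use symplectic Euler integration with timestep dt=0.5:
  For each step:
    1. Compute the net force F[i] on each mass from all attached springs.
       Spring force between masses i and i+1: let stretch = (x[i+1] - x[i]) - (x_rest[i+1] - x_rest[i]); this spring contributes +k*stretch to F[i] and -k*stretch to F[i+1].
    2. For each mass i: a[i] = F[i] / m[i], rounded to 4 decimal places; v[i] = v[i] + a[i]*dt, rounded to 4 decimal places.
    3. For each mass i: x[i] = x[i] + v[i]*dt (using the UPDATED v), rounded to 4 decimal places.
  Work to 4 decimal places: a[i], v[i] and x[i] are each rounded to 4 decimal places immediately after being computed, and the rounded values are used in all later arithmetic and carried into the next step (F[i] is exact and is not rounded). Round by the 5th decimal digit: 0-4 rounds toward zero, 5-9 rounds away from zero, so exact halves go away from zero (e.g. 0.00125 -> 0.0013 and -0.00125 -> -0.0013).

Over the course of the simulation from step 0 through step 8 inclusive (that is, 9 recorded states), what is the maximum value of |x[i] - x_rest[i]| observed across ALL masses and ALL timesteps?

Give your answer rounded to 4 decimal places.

Answer: 2.8989

Derivation:
Step 0: x=[4.0000 4.0000 10.0000] v=[0.0000 0.0000 0.0000]
Step 1: x=[3.2500 7.0000 8.5000] v=[-1.5000 6.0000 -3.0000]
Step 2: x=[2.6875 8.8750 7.7500] v=[-1.1250 3.7500 -1.5000]
Step 3: x=[2.9219 7.0938 9.0625] v=[0.4688 -3.5625 2.6250]
Step 4: x=[3.4493 4.2110 10.8907] v=[1.0548 -5.7657 3.6563]
Step 5: x=[3.4171 4.2872 10.8790] v=[-0.0644 0.1523 -0.0234]
Step 6: x=[2.8524 7.2242 9.0714] v=[-1.1294 5.8740 -3.6152]
Step 7: x=[2.6307 8.8989 7.8402] v=[-0.4435 3.3494 -2.4624]
Step 8: x=[3.2260 6.9102 8.6384] v=[1.1906 -3.9775 1.5963]
Max displacement = 2.8989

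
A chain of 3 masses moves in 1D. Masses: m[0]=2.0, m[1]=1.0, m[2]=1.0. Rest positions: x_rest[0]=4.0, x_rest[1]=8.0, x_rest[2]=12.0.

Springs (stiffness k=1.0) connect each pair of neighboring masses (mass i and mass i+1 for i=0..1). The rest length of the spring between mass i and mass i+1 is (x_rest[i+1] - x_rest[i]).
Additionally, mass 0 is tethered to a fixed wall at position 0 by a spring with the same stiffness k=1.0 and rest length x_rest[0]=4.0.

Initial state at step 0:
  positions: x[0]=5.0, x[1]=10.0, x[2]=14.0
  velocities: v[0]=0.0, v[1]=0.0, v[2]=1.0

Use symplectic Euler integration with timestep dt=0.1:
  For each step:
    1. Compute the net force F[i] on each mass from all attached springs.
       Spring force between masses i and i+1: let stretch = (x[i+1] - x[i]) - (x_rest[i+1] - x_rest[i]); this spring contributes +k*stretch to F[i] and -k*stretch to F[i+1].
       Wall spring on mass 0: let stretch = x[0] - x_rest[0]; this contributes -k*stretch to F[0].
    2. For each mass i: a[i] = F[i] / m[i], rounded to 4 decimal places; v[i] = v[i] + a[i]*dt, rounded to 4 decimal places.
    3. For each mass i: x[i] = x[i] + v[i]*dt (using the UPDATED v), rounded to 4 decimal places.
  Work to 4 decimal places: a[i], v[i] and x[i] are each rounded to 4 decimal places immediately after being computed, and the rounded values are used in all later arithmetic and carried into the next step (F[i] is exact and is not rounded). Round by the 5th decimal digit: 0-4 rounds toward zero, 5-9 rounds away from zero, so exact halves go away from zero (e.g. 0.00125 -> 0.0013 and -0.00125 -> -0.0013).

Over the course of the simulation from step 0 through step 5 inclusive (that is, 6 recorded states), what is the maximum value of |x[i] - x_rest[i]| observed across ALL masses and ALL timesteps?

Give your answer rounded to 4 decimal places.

Answer: 2.4770

Derivation:
Step 0: x=[5.0000 10.0000 14.0000] v=[0.0000 0.0000 1.0000]
Step 1: x=[5.0000 9.9900 14.1000] v=[0.0000 -0.1000 1.0000]
Step 2: x=[5.0000 9.9712 14.1989] v=[-0.0005 -0.1880 0.9890]
Step 3: x=[4.9998 9.9450 14.2955] v=[-0.0019 -0.2624 0.9662]
Step 4: x=[4.9993 9.9128 14.3886] v=[-0.0046 -0.3219 0.9312]
Step 5: x=[4.9984 9.8762 14.4770] v=[-0.0089 -0.3657 0.8836]
Max displacement = 2.4770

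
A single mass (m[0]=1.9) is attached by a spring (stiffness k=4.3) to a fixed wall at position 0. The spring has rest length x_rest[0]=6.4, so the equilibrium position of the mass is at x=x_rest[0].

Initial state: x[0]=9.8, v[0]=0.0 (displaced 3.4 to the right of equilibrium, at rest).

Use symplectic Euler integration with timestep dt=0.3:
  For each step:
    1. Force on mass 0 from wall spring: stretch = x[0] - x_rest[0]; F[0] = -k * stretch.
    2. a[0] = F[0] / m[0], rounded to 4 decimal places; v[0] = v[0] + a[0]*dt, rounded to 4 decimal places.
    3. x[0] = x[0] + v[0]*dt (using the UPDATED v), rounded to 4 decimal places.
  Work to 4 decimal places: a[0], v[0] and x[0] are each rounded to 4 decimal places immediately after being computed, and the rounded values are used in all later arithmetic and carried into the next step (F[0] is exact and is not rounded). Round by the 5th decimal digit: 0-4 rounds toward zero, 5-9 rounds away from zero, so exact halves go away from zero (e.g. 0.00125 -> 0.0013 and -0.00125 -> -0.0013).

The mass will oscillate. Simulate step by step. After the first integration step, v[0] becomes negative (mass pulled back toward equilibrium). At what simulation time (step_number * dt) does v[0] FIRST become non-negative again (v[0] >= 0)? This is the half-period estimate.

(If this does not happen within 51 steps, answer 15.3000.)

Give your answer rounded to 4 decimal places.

Answer: 2.1000

Derivation:
Step 0: x=[9.8000] v=[0.0000]
Step 1: x=[9.1075] v=[-2.3084]
Step 2: x=[7.8635] v=[-4.1467]
Step 3: x=[6.3214] v=[-5.1403]
Step 4: x=[4.7953] v=[-5.0869]
Step 5: x=[3.5961] v=[-3.9974]
Step 6: x=[2.9680] v=[-2.0937]
Step 7: x=[3.0390] v=[0.2365]
First v>=0 after going negative at step 7, time=2.1000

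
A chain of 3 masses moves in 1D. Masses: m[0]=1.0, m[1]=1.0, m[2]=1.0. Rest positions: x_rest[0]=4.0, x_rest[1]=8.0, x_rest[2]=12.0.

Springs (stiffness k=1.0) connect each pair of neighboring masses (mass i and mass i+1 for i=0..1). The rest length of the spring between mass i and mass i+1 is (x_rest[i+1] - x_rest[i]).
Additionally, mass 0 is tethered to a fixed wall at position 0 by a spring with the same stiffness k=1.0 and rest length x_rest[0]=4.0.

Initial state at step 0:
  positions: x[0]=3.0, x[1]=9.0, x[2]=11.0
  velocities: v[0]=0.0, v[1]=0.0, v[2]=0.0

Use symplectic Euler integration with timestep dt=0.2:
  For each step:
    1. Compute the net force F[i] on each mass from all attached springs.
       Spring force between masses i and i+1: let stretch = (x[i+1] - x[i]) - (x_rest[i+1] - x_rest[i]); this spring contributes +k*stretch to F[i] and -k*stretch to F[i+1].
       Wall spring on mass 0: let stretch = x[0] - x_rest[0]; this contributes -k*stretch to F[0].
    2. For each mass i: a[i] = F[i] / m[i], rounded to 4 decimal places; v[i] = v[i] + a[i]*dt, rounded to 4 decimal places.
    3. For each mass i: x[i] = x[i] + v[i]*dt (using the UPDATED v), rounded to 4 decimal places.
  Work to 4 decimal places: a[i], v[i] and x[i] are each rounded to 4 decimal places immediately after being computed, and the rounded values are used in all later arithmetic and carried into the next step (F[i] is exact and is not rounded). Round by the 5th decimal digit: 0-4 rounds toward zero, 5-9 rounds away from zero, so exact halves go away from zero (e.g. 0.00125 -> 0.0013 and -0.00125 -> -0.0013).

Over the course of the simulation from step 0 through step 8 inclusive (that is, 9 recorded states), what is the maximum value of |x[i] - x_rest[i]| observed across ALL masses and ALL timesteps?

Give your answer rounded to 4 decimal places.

Step 0: x=[3.0000 9.0000 11.0000] v=[0.0000 0.0000 0.0000]
Step 1: x=[3.1200 8.8400 11.0800] v=[0.6000 -0.8000 0.4000]
Step 2: x=[3.3440 8.5408 11.2304] v=[1.1200 -1.4960 0.7520]
Step 3: x=[3.6421 8.1413 11.4332] v=[1.4906 -1.9974 1.0141]
Step 4: x=[3.9745 7.6935 11.6643] v=[1.6620 -2.2389 1.1557]
Step 5: x=[4.2967 7.2558 11.8966] v=[1.6109 -2.1885 1.1615]
Step 6: x=[4.5654 6.8854 12.1033] v=[1.3434 -1.8522 1.0333]
Step 7: x=[4.7443 6.6309 12.2612] v=[0.8943 -1.2726 0.7897]
Step 8: x=[4.8089 6.5261 12.3539] v=[0.3228 -0.5239 0.4636]
Max displacement = 1.4739

Answer: 1.4739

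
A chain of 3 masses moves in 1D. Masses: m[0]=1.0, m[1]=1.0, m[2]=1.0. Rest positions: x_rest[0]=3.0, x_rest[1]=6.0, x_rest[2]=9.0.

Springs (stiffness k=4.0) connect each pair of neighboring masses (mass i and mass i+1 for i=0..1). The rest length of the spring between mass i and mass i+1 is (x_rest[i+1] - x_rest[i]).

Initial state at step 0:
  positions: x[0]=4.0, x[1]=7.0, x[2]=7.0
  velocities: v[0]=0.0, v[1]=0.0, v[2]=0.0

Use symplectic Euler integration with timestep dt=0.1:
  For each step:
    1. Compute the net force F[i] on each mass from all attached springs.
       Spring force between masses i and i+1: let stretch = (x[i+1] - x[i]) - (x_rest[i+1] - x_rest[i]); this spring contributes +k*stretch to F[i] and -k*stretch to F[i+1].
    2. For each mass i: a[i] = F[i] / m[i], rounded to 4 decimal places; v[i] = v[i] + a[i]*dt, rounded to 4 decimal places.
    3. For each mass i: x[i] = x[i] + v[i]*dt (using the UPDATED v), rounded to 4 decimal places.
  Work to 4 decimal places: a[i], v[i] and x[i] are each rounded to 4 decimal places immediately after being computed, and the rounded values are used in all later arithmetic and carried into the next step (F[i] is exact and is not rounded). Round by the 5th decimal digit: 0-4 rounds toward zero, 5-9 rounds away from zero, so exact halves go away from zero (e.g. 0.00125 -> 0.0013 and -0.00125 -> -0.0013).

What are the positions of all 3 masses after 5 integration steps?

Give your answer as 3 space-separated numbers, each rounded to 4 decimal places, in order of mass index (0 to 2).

Answer: 3.8526 5.6575 8.4900

Derivation:
Step 0: x=[4.0000 7.0000 7.0000] v=[0.0000 0.0000 0.0000]
Step 1: x=[4.0000 6.8800 7.1200] v=[0.0000 -1.2000 1.2000]
Step 2: x=[3.9952 6.6544 7.3504] v=[-0.0480 -2.2560 2.3040]
Step 3: x=[3.9768 6.3503 7.6730] v=[-0.1843 -3.0413 3.2256]
Step 4: x=[3.9333 6.0041 8.0627] v=[-0.4349 -3.4616 3.8965]
Step 5: x=[3.8526 5.6575 8.4900] v=[-0.8066 -3.4665 4.2731]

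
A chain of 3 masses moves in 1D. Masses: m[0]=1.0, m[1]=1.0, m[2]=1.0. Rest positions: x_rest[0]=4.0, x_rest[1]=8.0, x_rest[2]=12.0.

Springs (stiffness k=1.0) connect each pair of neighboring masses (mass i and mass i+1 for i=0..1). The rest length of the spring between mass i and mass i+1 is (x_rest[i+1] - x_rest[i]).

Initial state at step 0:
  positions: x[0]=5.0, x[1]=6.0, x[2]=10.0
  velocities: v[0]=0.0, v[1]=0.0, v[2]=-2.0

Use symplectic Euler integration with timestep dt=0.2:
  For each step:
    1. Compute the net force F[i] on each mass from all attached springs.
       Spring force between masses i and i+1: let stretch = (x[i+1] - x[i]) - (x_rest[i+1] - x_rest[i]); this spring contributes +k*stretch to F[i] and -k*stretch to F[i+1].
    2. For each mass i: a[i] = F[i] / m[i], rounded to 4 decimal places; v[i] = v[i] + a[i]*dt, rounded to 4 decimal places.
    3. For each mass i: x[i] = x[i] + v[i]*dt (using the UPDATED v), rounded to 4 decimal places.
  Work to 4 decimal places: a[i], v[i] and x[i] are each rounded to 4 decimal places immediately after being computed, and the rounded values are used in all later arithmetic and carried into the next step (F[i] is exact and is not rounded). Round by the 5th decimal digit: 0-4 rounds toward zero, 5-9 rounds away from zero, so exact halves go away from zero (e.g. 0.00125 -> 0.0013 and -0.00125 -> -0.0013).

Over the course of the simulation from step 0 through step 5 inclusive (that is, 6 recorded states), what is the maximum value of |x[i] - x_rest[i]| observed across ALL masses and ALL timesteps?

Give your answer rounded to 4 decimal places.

Step 0: x=[5.0000 6.0000 10.0000] v=[0.0000 0.0000 -2.0000]
Step 1: x=[4.8800 6.1200 9.6000] v=[-0.6000 0.6000 -2.0000]
Step 2: x=[4.6496 6.3296 9.2208] v=[-1.1520 1.0480 -1.8960]
Step 3: x=[4.3264 6.5876 8.8860] v=[-1.6160 1.2902 -1.6742]
Step 4: x=[3.9336 6.8471 8.6192] v=[-1.9638 1.2976 -1.3339]
Step 5: x=[3.4974 7.0610 8.4415] v=[-2.1811 1.0693 -0.8883]
Max displacement = 3.5585

Answer: 3.5585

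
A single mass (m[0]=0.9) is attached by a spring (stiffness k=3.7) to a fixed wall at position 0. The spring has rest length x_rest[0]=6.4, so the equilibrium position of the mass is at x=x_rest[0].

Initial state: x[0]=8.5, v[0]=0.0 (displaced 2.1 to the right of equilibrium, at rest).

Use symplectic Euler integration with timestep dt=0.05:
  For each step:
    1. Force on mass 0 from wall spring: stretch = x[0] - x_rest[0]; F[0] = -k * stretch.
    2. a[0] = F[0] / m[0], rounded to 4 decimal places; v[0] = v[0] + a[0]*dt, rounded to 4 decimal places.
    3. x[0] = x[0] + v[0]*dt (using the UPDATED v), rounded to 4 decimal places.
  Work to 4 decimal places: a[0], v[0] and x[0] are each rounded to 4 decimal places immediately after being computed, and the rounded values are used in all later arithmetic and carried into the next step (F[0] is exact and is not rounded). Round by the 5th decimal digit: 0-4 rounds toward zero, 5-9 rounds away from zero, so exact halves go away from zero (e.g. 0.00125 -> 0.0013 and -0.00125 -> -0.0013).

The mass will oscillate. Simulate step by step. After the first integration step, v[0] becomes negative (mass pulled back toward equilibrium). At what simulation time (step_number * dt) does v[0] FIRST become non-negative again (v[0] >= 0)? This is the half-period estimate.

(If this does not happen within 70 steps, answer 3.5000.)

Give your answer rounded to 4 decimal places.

Answer: 1.5500

Derivation:
Step 0: x=[8.5000] v=[0.0000]
Step 1: x=[8.4784] v=[-0.4317]
Step 2: x=[8.4355] v=[-0.8589]
Step 3: x=[8.3716] v=[-1.2773]
Step 4: x=[8.2875] v=[-1.6826]
Step 5: x=[8.1840] v=[-2.0706]
Step 6: x=[8.0621] v=[-2.4373]
Step 7: x=[7.9232] v=[-2.7790]
Step 8: x=[7.7686] v=[-3.0921]
Step 9: x=[7.5999] v=[-3.3734]
Step 10: x=[7.4189] v=[-3.6200]
Step 11: x=[7.2274] v=[-3.8294]
Step 12: x=[7.0274] v=[-3.9995]
Step 13: x=[6.8210] v=[-4.1285]
Step 14: x=[6.6103] v=[-4.2150]
Step 15: x=[6.3974] v=[-4.2582]
Step 16: x=[6.1845] v=[-4.2577]
Step 17: x=[5.9738] v=[-4.2134]
Step 18: x=[5.7675] v=[-4.1258]
Step 19: x=[5.5677] v=[-3.9958]
Step 20: x=[5.3765] v=[-3.8247]
Step 21: x=[5.1958] v=[-3.6143]
Step 22: x=[5.0275] v=[-3.3668]
Step 23: x=[4.8733] v=[-3.0847]
Step 24: x=[4.7348] v=[-2.7709]
Step 25: x=[4.6134] v=[-2.4286]
Step 26: x=[4.5103] v=[-2.0614]
Step 27: x=[4.4267] v=[-1.6730]
Step 28: x=[4.3633] v=[-1.2674]
Step 29: x=[4.3209] v=[-0.8487]
Step 30: x=[4.2998] v=[-0.4213]
Step 31: x=[4.3003] v=[0.0104]
First v>=0 after going negative at step 31, time=1.5500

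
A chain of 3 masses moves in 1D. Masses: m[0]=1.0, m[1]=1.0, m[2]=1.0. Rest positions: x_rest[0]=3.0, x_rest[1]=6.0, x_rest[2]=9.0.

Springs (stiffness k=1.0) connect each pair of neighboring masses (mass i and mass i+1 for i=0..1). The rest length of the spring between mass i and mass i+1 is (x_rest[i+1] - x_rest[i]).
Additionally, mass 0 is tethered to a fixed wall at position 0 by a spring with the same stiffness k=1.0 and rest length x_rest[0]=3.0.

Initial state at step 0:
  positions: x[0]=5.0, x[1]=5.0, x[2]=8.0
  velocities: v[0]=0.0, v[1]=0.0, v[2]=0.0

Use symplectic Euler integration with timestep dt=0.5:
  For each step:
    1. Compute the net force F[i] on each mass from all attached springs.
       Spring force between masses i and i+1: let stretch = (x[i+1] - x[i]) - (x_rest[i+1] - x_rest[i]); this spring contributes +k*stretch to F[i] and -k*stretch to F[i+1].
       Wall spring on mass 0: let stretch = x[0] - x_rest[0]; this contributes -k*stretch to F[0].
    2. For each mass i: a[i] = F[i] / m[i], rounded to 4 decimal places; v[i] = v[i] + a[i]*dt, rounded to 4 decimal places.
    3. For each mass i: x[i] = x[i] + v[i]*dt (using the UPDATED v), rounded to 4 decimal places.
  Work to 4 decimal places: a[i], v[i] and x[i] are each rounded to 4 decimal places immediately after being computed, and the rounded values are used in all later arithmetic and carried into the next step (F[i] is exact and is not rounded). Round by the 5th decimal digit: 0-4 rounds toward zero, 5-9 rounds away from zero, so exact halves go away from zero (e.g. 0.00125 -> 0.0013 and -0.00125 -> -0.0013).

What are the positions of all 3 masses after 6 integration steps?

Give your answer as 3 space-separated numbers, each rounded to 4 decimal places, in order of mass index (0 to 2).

Answer: 3.2530 4.3326 10.1137

Derivation:
Step 0: x=[5.0000 5.0000 8.0000] v=[0.0000 0.0000 0.0000]
Step 1: x=[3.7500 5.7500 8.0000] v=[-2.5000 1.5000 0.0000]
Step 2: x=[2.0625 6.5625 8.1875] v=[-3.3750 1.6250 0.3750]
Step 3: x=[0.9844 6.6563 8.7188] v=[-2.1563 0.1875 1.0625]
Step 4: x=[1.0782 5.8477 9.4845] v=[0.1875 -1.6172 1.5313]
Step 5: x=[2.0948 4.7559 10.0910] v=[2.0332 -2.1836 1.2129]
Step 6: x=[3.2530 4.3326 10.1137] v=[2.3164 -0.8466 0.0454]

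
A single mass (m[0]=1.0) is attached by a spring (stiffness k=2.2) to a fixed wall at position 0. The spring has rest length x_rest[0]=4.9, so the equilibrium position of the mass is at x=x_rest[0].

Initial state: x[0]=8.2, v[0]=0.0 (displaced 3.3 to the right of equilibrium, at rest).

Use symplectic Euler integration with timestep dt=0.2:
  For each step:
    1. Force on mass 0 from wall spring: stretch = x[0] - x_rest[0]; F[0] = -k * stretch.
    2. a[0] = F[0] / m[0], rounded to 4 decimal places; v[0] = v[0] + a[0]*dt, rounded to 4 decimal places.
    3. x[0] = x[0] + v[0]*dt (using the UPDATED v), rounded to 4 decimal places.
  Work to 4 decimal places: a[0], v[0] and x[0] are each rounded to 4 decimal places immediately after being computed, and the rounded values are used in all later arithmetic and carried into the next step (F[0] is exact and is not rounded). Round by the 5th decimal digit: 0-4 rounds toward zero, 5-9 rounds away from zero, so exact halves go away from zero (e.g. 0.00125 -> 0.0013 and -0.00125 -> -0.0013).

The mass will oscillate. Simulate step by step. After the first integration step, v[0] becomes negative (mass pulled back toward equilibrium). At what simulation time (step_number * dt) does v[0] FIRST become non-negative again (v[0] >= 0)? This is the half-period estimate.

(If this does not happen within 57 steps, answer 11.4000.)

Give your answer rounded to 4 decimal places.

Step 0: x=[8.2000] v=[0.0000]
Step 1: x=[7.9096] v=[-1.4520]
Step 2: x=[7.3544] v=[-2.7762]
Step 3: x=[6.5832] v=[-3.8561]
Step 4: x=[5.6639] v=[-4.5967]
Step 5: x=[4.6773] v=[-4.9328]
Step 6: x=[3.7103] v=[-4.8348]
Step 7: x=[2.8480] v=[-4.3113]
Step 8: x=[2.1663] v=[-3.4084]
Step 9: x=[1.7252] v=[-2.2056]
Step 10: x=[1.5635] v=[-0.8087]
Step 11: x=[1.6954] v=[0.6594]
First v>=0 after going negative at step 11, time=2.2000

Answer: 2.2000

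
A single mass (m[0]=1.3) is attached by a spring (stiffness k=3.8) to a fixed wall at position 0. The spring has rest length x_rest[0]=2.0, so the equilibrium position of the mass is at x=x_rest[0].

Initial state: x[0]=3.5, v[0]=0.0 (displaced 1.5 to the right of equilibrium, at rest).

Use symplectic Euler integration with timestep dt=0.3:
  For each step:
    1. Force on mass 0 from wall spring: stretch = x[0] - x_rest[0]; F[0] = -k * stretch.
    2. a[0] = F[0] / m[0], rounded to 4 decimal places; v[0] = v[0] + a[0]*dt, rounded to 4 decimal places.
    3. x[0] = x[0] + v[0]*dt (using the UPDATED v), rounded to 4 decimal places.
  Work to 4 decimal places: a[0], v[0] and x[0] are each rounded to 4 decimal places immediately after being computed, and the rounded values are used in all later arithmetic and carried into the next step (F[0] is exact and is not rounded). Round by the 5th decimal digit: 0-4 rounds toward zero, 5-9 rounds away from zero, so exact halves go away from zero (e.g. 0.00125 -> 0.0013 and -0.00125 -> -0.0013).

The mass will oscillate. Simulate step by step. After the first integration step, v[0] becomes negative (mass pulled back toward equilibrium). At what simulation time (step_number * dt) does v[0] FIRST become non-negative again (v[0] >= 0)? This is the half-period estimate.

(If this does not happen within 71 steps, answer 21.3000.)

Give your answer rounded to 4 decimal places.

Answer: 2.1000

Derivation:
Step 0: x=[3.5000] v=[0.0000]
Step 1: x=[3.1054] v=[-1.3154]
Step 2: x=[2.4200] v=[-2.2848]
Step 3: x=[1.6241] v=[-2.6531]
Step 4: x=[0.9271] v=[-2.3235]
Step 5: x=[0.5123] v=[-1.3826]
Step 6: x=[0.4889] v=[-0.0780]
Step 7: x=[0.8630] v=[1.2471]
First v>=0 after going negative at step 7, time=2.1000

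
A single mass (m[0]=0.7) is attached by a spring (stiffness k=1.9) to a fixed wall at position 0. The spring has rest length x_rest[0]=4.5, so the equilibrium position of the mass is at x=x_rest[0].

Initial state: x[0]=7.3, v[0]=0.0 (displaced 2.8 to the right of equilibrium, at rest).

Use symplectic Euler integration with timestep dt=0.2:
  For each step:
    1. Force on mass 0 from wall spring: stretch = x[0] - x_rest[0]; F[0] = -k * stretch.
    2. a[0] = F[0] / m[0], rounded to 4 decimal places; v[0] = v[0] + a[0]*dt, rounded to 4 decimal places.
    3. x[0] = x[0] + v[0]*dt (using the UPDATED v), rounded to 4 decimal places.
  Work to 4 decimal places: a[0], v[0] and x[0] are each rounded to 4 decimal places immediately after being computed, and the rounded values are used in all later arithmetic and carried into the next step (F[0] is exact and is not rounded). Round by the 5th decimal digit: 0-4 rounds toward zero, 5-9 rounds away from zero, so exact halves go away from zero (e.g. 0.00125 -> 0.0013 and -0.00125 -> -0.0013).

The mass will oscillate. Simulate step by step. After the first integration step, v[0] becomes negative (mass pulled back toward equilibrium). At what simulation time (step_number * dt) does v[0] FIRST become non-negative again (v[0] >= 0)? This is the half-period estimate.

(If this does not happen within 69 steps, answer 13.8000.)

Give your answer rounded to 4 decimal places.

Answer: 2.0000

Derivation:
Step 0: x=[7.3000] v=[0.0000]
Step 1: x=[6.9960] v=[-1.5200]
Step 2: x=[6.4210] v=[-2.8750]
Step 3: x=[5.6374] v=[-3.9178]
Step 4: x=[4.7304] v=[-4.5352]
Step 5: x=[3.7983] v=[-4.6603]
Step 6: x=[2.9424] v=[-4.2794]
Step 7: x=[2.2556] v=[-3.4338]
Step 8: x=[1.8125] v=[-2.2154]
Step 9: x=[1.6612] v=[-0.7565]
Step 10: x=[1.8181] v=[0.7846]
First v>=0 after going negative at step 10, time=2.0000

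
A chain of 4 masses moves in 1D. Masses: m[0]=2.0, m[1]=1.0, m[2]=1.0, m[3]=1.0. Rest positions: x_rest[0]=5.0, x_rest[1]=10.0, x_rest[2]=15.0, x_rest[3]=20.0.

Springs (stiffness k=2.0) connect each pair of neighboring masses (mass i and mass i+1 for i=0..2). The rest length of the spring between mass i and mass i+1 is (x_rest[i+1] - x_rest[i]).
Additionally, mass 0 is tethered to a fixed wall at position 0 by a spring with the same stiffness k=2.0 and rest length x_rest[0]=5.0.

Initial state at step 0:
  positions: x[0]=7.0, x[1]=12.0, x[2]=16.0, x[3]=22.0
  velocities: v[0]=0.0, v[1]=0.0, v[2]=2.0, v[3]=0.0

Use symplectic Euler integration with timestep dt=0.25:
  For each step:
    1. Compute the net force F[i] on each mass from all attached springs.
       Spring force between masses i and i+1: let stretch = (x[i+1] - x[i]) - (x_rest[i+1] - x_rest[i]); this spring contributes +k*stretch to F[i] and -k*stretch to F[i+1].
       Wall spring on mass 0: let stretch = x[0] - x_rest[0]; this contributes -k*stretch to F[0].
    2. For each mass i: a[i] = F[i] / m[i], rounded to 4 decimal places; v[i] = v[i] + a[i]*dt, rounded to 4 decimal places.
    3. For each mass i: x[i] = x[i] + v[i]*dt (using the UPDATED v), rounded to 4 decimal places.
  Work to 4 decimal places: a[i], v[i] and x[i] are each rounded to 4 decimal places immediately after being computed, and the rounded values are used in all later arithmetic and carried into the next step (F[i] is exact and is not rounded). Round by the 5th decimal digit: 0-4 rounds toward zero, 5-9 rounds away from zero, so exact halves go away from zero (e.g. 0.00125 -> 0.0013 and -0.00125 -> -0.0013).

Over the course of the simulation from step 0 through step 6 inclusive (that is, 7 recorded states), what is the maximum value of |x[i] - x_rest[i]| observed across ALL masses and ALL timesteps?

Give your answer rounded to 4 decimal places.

Step 0: x=[7.0000 12.0000 16.0000 22.0000] v=[0.0000 0.0000 2.0000 0.0000]
Step 1: x=[6.8750 11.8750 16.7500 21.8750] v=[-0.5000 -0.5000 3.0000 -0.5000]
Step 2: x=[6.6328 11.7344 17.5313 21.7344] v=[-0.9688 -0.5625 3.1250 -0.5625]
Step 3: x=[6.2949 11.6807 18.1133 21.6934] v=[-1.3516 -0.2149 2.3281 -0.1641]
Step 4: x=[5.9002 11.7578 18.3388 21.8299] v=[-1.5789 0.3085 0.9019 0.5459]
Step 5: x=[5.5028 11.9254 18.1780 22.1550] v=[-1.5896 0.6702 -0.6431 1.3004]
Step 6: x=[5.1629 12.0717 17.7328 22.6080] v=[-1.3597 0.5852 -1.7809 1.8119]
Max displacement = 3.3388

Answer: 3.3388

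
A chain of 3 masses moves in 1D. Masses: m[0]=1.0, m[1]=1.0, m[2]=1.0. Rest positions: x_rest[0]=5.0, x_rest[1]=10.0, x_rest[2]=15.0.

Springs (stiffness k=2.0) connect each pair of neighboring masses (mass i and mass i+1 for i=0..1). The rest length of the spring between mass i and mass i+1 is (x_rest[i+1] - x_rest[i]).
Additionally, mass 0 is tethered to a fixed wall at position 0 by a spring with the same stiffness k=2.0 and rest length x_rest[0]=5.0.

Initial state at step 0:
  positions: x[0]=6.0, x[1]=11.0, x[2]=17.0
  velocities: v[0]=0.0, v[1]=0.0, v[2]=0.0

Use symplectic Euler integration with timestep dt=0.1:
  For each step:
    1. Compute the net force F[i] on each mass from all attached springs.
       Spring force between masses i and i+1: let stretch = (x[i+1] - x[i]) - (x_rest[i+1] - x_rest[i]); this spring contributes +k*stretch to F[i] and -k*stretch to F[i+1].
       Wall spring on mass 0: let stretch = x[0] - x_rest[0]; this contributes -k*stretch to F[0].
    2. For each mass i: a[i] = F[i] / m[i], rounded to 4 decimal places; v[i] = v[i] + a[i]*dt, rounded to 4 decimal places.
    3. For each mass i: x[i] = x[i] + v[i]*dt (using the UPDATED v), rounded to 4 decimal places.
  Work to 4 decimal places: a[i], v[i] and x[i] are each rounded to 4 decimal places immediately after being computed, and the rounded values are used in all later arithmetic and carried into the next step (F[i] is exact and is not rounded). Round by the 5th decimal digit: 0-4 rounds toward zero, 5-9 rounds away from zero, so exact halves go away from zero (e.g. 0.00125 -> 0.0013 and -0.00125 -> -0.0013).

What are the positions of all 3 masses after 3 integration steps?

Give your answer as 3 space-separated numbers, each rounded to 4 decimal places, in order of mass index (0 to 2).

Answer: 5.8859 11.1121 16.8840

Derivation:
Step 0: x=[6.0000 11.0000 17.0000] v=[0.0000 0.0000 0.0000]
Step 1: x=[5.9800 11.0200 16.9800] v=[-0.2000 0.2000 -0.2000]
Step 2: x=[5.9412 11.0584 16.9408] v=[-0.3880 0.3840 -0.3920]
Step 3: x=[5.8859 11.1121 16.8840] v=[-0.5528 0.5370 -0.5685]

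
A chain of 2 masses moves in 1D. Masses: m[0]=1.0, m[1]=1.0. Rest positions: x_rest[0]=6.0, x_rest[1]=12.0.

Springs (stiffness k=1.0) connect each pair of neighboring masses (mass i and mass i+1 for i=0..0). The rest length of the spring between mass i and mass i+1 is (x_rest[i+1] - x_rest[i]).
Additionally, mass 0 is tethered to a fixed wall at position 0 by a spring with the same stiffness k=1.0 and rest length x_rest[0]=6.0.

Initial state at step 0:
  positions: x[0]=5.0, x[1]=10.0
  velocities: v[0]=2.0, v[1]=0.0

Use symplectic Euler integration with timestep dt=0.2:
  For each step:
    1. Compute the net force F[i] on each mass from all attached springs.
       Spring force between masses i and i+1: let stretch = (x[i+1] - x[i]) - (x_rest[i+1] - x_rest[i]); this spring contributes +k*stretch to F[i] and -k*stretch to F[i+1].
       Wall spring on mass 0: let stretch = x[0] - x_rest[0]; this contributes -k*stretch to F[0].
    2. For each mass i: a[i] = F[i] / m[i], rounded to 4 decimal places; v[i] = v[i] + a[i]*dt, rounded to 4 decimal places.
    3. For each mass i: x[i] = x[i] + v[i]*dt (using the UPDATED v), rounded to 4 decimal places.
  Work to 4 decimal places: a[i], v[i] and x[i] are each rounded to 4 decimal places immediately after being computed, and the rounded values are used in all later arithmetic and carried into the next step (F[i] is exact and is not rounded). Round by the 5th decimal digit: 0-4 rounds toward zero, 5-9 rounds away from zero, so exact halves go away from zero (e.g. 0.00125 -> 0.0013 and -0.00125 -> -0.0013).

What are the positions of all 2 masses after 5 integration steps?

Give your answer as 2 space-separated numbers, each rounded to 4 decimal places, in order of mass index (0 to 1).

Answer: 6.4753 10.8288

Derivation:
Step 0: x=[5.0000 10.0000] v=[2.0000 0.0000]
Step 1: x=[5.4000 10.0400] v=[2.0000 0.2000]
Step 2: x=[5.7696 10.1344] v=[1.8480 0.4720]
Step 3: x=[6.0830 10.2942] v=[1.5670 0.7990]
Step 4: x=[6.3215 10.5256] v=[1.1926 1.1568]
Step 5: x=[6.4753 10.8288] v=[0.7691 1.5160]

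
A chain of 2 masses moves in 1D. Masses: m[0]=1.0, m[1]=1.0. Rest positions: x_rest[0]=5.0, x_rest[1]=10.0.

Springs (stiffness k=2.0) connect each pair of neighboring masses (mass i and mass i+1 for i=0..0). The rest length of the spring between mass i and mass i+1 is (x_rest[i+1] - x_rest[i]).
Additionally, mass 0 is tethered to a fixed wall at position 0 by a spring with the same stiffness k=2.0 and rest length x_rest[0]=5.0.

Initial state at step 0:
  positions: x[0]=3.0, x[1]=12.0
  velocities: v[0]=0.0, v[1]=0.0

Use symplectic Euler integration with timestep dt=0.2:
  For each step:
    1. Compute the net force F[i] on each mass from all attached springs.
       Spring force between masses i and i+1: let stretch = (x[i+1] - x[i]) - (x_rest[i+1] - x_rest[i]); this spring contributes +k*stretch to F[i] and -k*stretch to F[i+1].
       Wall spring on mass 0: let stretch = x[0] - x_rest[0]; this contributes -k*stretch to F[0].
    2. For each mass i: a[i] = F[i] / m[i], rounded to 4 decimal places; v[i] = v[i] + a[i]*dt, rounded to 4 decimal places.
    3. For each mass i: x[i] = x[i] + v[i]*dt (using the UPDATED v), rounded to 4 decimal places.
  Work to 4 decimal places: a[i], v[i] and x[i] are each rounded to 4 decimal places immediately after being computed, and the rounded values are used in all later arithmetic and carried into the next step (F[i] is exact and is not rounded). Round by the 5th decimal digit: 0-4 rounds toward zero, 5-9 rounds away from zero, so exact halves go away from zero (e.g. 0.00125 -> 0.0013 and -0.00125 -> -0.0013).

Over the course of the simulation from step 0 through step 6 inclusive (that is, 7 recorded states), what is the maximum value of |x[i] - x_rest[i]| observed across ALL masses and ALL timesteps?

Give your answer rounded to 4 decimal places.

Step 0: x=[3.0000 12.0000] v=[0.0000 0.0000]
Step 1: x=[3.4800 11.6800] v=[2.4000 -1.6000]
Step 2: x=[4.3376 11.1040] v=[4.2880 -2.8800]
Step 3: x=[5.3895 10.3867] v=[5.2595 -3.5866]
Step 4: x=[6.4100 9.6696] v=[5.1026 -3.5855]
Step 5: x=[7.1785 9.0917] v=[3.8424 -2.8893]
Step 6: x=[7.5258 8.7608] v=[1.7363 -1.6546]
Max displacement = 2.5258

Answer: 2.5258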